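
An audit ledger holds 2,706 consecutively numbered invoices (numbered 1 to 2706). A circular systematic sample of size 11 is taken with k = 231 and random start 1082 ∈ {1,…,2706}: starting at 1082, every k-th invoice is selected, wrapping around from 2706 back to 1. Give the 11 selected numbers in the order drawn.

Selection 1: 1082
Selection 2: 1082 + 231 = 1313
Selection 3: 1313 + 231 = 1544
Selection 4: 1544 + 231 = 1775
Selection 5: 1775 + 231 = 2006
Selection 6: 2006 + 231 = 2237
Selection 7: 2237 + 231 = 2468
Selection 8: 2468 + 231 = 2699
Selection 9: 2699 + 231 = 2930 → 2930 − 2706 = 224
Selection 10: 224 + 231 = 455
Selection 11: 455 + 231 = 686

1082, 1313, 1544, 1775, 2006, 2237, 2468, 2699, 224, 455, 686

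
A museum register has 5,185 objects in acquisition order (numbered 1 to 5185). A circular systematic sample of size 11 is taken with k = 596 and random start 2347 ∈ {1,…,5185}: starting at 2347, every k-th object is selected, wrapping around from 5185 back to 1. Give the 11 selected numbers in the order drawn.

Selection 1: 2347
Selection 2: 2347 + 596 = 2943
Selection 3: 2943 + 596 = 3539
Selection 4: 3539 + 596 = 4135
Selection 5: 4135 + 596 = 4731
Selection 6: 4731 + 596 = 5327 → 5327 − 5185 = 142
Selection 7: 142 + 596 = 738
Selection 8: 738 + 596 = 1334
Selection 9: 1334 + 596 = 1930
Selection 10: 1930 + 596 = 2526
Selection 11: 2526 + 596 = 3122

2347, 2943, 3539, 4135, 4731, 142, 738, 1334, 1930, 2526, 3122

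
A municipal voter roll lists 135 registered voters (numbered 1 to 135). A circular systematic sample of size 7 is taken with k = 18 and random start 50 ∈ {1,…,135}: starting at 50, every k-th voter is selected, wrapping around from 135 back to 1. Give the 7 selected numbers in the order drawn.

50, 68, 86, 104, 122, 5, 23

Selection 1: 50
Selection 2: 50 + 18 = 68
Selection 3: 68 + 18 = 86
Selection 4: 86 + 18 = 104
Selection 5: 104 + 18 = 122
Selection 6: 122 + 18 = 140 → 140 − 135 = 5
Selection 7: 5 + 18 = 23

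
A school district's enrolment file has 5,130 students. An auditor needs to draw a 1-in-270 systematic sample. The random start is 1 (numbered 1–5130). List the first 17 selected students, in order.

student 1: 1
student 2: 1 + 270 = 271
student 3: 271 + 270 = 541
student 4: 541 + 270 = 811
student 5: 811 + 270 = 1081
student 6: 1081 + 270 = 1351
student 7: 1351 + 270 = 1621
student 8: 1621 + 270 = 1891
student 9: 1891 + 270 = 2161
student 10: 2161 + 270 = 2431
student 11: 2431 + 270 = 2701
student 12: 2701 + 270 = 2971
student 13: 2971 + 270 = 3241
student 14: 3241 + 270 = 3511
student 15: 3511 + 270 = 3781
student 16: 3781 + 270 = 4051
student 17: 4051 + 270 = 4321

1, 271, 541, 811, 1081, 1351, 1621, 1891, 2161, 2431, 2701, 2971, 3241, 3511, 3781, 4051, 4321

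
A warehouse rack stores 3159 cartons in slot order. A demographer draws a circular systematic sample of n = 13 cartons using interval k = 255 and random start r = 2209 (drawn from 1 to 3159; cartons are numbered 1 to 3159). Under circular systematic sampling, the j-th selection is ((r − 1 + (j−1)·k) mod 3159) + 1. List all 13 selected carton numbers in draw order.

2209, 2464, 2719, 2974, 70, 325, 580, 835, 1090, 1345, 1600, 1855, 2110

Selection 1: 2209
Selection 2: 2209 + 255 = 2464
Selection 3: 2464 + 255 = 2719
Selection 4: 2719 + 255 = 2974
Selection 5: 2974 + 255 = 3229 → 3229 − 3159 = 70
Selection 6: 70 + 255 = 325
Selection 7: 325 + 255 = 580
Selection 8: 580 + 255 = 835
Selection 9: 835 + 255 = 1090
Selection 10: 1090 + 255 = 1345
Selection 11: 1345 + 255 = 1600
Selection 12: 1600 + 255 = 1855
Selection 13: 1855 + 255 = 2110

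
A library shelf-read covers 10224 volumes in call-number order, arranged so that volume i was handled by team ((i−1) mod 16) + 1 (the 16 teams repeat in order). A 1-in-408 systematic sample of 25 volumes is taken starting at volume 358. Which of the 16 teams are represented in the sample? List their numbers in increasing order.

Consecutive selections differ by k = 408, so their team numbers differ by 408 mod 16 = 8.
gcd(408, 16) = 8, so the sample visits 16/8 = 2 distinct residues mod 16.
Start 358 is team 6; the teams hit are 6, 14.

6, 14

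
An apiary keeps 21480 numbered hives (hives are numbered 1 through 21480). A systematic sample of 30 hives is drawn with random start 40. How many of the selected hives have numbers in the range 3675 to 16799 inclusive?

18

k = 21480/30 = 716
First selection ≥ 3675: 40 + ⌈(3675−40)/716⌉·716 = 40 + 6×716 = 4336
Last selection ≤ 16799: 40 + ⌊(16799−40)/716⌋·716 = 40 + 23×716 = 16508
Count = 23 − 6 + 1 = 18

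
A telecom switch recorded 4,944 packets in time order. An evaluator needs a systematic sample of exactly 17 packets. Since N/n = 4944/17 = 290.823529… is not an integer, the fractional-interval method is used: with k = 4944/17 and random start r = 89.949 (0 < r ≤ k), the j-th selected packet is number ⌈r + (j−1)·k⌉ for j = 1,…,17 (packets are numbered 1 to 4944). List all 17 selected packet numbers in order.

j=1: r + 0k = 89.949 → ⌈·⌉ = 90
j=2: r + 1k = 380.772529… → ⌈·⌉ = 381
j=3: r + 2k = 671.596058… → ⌈·⌉ = 672
j=4: r + 3k = 962.419588… → ⌈·⌉ = 963
j=5: r + 4k = 1253.243117… → ⌈·⌉ = 1254
j=6: r + 5k = 1544.066647… → ⌈·⌉ = 1545
j=7: r + 6k = 1834.890176… → ⌈·⌉ = 1835
j=8: r + 7k = 2125.713705… → ⌈·⌉ = 2126
j=9: r + 8k = 2416.537235… → ⌈·⌉ = 2417
j=10: r + 9k = 2707.360764… → ⌈·⌉ = 2708
j=11: r + 10k = 2998.184294… → ⌈·⌉ = 2999
j=12: r + 11k = 3289.007823… → ⌈·⌉ = 3290
j=13: r + 12k = 3579.831352… → ⌈·⌉ = 3580
j=14: r + 13k = 3870.654882… → ⌈·⌉ = 3871
j=15: r + 14k = 4161.478411… → ⌈·⌉ = 4162
j=16: r + 15k = 4452.301941… → ⌈·⌉ = 4453
j=17: r + 16k = 4743.125470… → ⌈·⌉ = 4744

90, 381, 672, 963, 1254, 1545, 1835, 2126, 2417, 2708, 2999, 3290, 3580, 3871, 4162, 4453, 4744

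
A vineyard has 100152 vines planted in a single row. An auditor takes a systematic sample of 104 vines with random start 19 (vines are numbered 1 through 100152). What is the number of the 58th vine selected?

54910

k = 100152/104 = 963
58th selection = r + (58−1)·k = 19 + 57×963 = 19 + 54891 = 54910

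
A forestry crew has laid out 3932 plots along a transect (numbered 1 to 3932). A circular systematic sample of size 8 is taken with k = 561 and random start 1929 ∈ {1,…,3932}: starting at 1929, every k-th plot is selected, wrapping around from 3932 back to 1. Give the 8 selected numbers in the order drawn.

Selection 1: 1929
Selection 2: 1929 + 561 = 2490
Selection 3: 2490 + 561 = 3051
Selection 4: 3051 + 561 = 3612
Selection 5: 3612 + 561 = 4173 → 4173 − 3932 = 241
Selection 6: 241 + 561 = 802
Selection 7: 802 + 561 = 1363
Selection 8: 1363 + 561 = 1924

1929, 2490, 3051, 3612, 241, 802, 1363, 1924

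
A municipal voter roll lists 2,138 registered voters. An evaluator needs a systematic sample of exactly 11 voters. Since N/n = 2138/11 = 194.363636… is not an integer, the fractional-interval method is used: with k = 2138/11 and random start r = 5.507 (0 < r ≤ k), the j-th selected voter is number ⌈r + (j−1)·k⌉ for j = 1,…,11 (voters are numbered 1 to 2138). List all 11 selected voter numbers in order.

j=1: r + 0k = 5.507 → ⌈·⌉ = 6
j=2: r + 1k = 199.870636… → ⌈·⌉ = 200
j=3: r + 2k = 394.234272… → ⌈·⌉ = 395
j=4: r + 3k = 588.597909… → ⌈·⌉ = 589
j=5: r + 4k = 782.961545… → ⌈·⌉ = 783
j=6: r + 5k = 977.325181… → ⌈·⌉ = 978
j=7: r + 6k = 1171.688818… → ⌈·⌉ = 1172
j=8: r + 7k = 1366.052454… → ⌈·⌉ = 1367
j=9: r + 8k = 1560.416090… → ⌈·⌉ = 1561
j=10: r + 9k = 1754.779727… → ⌈·⌉ = 1755
j=11: r + 10k = 1949.143363… → ⌈·⌉ = 1950

6, 200, 395, 589, 783, 978, 1172, 1367, 1561, 1755, 1950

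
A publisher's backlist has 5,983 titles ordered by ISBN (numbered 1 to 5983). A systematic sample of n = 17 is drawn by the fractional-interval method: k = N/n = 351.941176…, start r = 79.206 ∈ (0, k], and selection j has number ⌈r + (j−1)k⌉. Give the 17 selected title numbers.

80, 432, 784, 1136, 1487, 1839, 2191, 2543, 2895, 3247, 3599, 3951, 4303, 4655, 5007, 5359, 5711

j=1: r + 0k = 79.206 → ⌈·⌉ = 80
j=2: r + 1k = 431.147176… → ⌈·⌉ = 432
j=3: r + 2k = 783.088352… → ⌈·⌉ = 784
j=4: r + 3k = 1135.029529… → ⌈·⌉ = 1136
j=5: r + 4k = 1486.970705… → ⌈·⌉ = 1487
j=6: r + 5k = 1838.911882… → ⌈·⌉ = 1839
j=7: r + 6k = 2190.853058… → ⌈·⌉ = 2191
j=8: r + 7k = 2542.794235… → ⌈·⌉ = 2543
j=9: r + 8k = 2894.735411… → ⌈·⌉ = 2895
j=10: r + 9k = 3246.676588… → ⌈·⌉ = 3247
j=11: r + 10k = 3598.617764… → ⌈·⌉ = 3599
j=12: r + 11k = 3950.558941… → ⌈·⌉ = 3951
j=13: r + 12k = 4302.500117… → ⌈·⌉ = 4303
j=14: r + 13k = 4654.441294… → ⌈·⌉ = 4655
j=15: r + 14k = 5006.382470… → ⌈·⌉ = 5007
j=16: r + 15k = 5358.323647… → ⌈·⌉ = 5359
j=17: r + 16k = 5710.264823… → ⌈·⌉ = 5711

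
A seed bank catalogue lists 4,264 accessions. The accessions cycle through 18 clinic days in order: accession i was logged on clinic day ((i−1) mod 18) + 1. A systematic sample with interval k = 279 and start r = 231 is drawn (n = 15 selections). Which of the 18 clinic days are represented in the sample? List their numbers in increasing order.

6, 15

Consecutive selections differ by k = 279, so their clinic day numbers differ by 279 mod 18 = 9.
gcd(279, 18) = 9, so the sample visits 18/9 = 2 distinct residues mod 18.
Start 231 is clinic day 15; the clinic days hit are 6, 15.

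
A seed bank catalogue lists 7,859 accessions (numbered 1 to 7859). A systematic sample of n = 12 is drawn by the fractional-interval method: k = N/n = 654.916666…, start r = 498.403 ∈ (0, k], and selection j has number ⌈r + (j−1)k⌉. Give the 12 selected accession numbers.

j=1: r + 0k = 498.403 → ⌈·⌉ = 499
j=2: r + 1k = 1153.319666… → ⌈·⌉ = 1154
j=3: r + 2k = 1808.236333… → ⌈·⌉ = 1809
j=4: r + 3k = 2463.153 → ⌈·⌉ = 2464
j=5: r + 4k = 3118.069666… → ⌈·⌉ = 3119
j=6: r + 5k = 3772.986333… → ⌈·⌉ = 3773
j=7: r + 6k = 4427.903 → ⌈·⌉ = 4428
j=8: r + 7k = 5082.819666… → ⌈·⌉ = 5083
j=9: r + 8k = 5737.736333… → ⌈·⌉ = 5738
j=10: r + 9k = 6392.653 → ⌈·⌉ = 6393
j=11: r + 10k = 7047.569666… → ⌈·⌉ = 7048
j=12: r + 11k = 7702.486333… → ⌈·⌉ = 7703

499, 1154, 1809, 2464, 3119, 3773, 4428, 5083, 5738, 6393, 7048, 7703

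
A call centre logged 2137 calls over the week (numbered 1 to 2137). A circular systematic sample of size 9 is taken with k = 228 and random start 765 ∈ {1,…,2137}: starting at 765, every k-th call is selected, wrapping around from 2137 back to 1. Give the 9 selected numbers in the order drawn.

Selection 1: 765
Selection 2: 765 + 228 = 993
Selection 3: 993 + 228 = 1221
Selection 4: 1221 + 228 = 1449
Selection 5: 1449 + 228 = 1677
Selection 6: 1677 + 228 = 1905
Selection 7: 1905 + 228 = 2133
Selection 8: 2133 + 228 = 2361 → 2361 − 2137 = 224
Selection 9: 224 + 228 = 452

765, 993, 1221, 1449, 1677, 1905, 2133, 224, 452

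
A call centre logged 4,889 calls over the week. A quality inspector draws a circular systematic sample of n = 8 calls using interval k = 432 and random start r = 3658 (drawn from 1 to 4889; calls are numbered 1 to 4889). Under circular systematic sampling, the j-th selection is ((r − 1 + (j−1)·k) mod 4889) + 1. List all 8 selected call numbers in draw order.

Selection 1: 3658
Selection 2: 3658 + 432 = 4090
Selection 3: 4090 + 432 = 4522
Selection 4: 4522 + 432 = 4954 → 4954 − 4889 = 65
Selection 5: 65 + 432 = 497
Selection 6: 497 + 432 = 929
Selection 7: 929 + 432 = 1361
Selection 8: 1361 + 432 = 1793

3658, 4090, 4522, 65, 497, 929, 1361, 1793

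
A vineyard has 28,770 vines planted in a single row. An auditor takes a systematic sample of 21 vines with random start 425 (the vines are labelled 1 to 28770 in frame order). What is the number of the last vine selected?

27825

k = 28770/21 = 1370
21st selection = r + (21−1)·k = 425 + 20×1370 = 425 + 27400 = 27825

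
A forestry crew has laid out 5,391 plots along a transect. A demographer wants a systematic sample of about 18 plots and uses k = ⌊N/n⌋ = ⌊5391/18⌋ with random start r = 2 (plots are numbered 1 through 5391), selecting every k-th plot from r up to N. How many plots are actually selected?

19

k = ⌊5391/18⌋ = 299
Achieved size = ⌊(5391 − 2)/299⌋ + 1 = ⌊5389/299⌋ + 1 = 18 + 1 = 19
(last selection: 2 + 18×299 = 5384 ≤ 5391; next would be 5683 > 5391)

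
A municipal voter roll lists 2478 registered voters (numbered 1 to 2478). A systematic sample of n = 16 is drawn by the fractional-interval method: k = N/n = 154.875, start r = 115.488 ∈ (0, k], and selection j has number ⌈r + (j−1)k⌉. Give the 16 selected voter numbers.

116, 271, 426, 581, 735, 890, 1045, 1200, 1355, 1510, 1665, 1820, 1974, 2129, 2284, 2439

j=1: r + 0k = 115.488 → ⌈·⌉ = 116
j=2: r + 1k = 270.363 → ⌈·⌉ = 271
j=3: r + 2k = 425.238 → ⌈·⌉ = 426
j=4: r + 3k = 580.113 → ⌈·⌉ = 581
j=5: r + 4k = 734.988 → ⌈·⌉ = 735
j=6: r + 5k = 889.863 → ⌈·⌉ = 890
j=7: r + 6k = 1044.738 → ⌈·⌉ = 1045
j=8: r + 7k = 1199.613 → ⌈·⌉ = 1200
j=9: r + 8k = 1354.488 → ⌈·⌉ = 1355
j=10: r + 9k = 1509.363 → ⌈·⌉ = 1510
j=11: r + 10k = 1664.238 → ⌈·⌉ = 1665
j=12: r + 11k = 1819.113 → ⌈·⌉ = 1820
j=13: r + 12k = 1973.988 → ⌈·⌉ = 1974
j=14: r + 13k = 2128.863 → ⌈·⌉ = 2129
j=15: r + 14k = 2283.738 → ⌈·⌉ = 2284
j=16: r + 15k = 2438.613 → ⌈·⌉ = 2439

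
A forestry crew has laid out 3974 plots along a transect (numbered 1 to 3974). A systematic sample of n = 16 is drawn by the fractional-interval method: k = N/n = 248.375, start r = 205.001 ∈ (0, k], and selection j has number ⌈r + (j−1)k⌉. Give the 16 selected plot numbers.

j=1: r + 0k = 205.001 → ⌈·⌉ = 206
j=2: r + 1k = 453.376 → ⌈·⌉ = 454
j=3: r + 2k = 701.751 → ⌈·⌉ = 702
j=4: r + 3k = 950.126 → ⌈·⌉ = 951
j=5: r + 4k = 1198.501 → ⌈·⌉ = 1199
j=6: r + 5k = 1446.876 → ⌈·⌉ = 1447
j=7: r + 6k = 1695.251 → ⌈·⌉ = 1696
j=8: r + 7k = 1943.626 → ⌈·⌉ = 1944
j=9: r + 8k = 2192.001 → ⌈·⌉ = 2193
j=10: r + 9k = 2440.376 → ⌈·⌉ = 2441
j=11: r + 10k = 2688.751 → ⌈·⌉ = 2689
j=12: r + 11k = 2937.126 → ⌈·⌉ = 2938
j=13: r + 12k = 3185.501 → ⌈·⌉ = 3186
j=14: r + 13k = 3433.876 → ⌈·⌉ = 3434
j=15: r + 14k = 3682.251 → ⌈·⌉ = 3683
j=16: r + 15k = 3930.626 → ⌈·⌉ = 3931

206, 454, 702, 951, 1199, 1447, 1696, 1944, 2193, 2441, 2689, 2938, 3186, 3434, 3683, 3931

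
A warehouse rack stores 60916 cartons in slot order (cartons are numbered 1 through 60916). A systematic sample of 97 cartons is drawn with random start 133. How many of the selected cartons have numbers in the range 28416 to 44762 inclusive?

26

k = 60916/97 = 628
First selection ≥ 28416: 133 + ⌈(28416−133)/628⌉·628 = 133 + 46×628 = 29021
Last selection ≤ 44762: 133 + ⌊(44762−133)/628⌋·628 = 133 + 71×628 = 44721
Count = 71 − 46 + 1 = 26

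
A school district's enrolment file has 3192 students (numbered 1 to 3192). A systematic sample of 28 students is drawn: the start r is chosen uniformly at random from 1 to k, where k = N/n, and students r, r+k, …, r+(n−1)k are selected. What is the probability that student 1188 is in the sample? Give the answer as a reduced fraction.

1/114

k = 3192/28 = 114.
Student 1188 is selected iff r ≡ 1188 (mod 114); exactly one such r in {1,…,114}.
Inclusion probability = 1/114.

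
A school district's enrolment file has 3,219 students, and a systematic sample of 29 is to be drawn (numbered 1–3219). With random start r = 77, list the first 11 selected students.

k = N/n = 3219/29 = 111
student 1: 77
student 2: 77 + 111 = 188
student 3: 188 + 111 = 299
student 4: 299 + 111 = 410
student 5: 410 + 111 = 521
student 6: 521 + 111 = 632
student 7: 632 + 111 = 743
student 8: 743 + 111 = 854
student 9: 854 + 111 = 965
student 10: 965 + 111 = 1076
student 11: 1076 + 111 = 1187

77, 188, 299, 410, 521, 632, 743, 854, 965, 1076, 1187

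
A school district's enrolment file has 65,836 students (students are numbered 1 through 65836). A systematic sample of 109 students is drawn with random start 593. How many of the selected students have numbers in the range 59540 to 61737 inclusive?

4

k = 65836/109 = 604
First selection ≥ 59540: 593 + ⌈(59540−593)/604⌉·604 = 593 + 98×604 = 59785
Last selection ≤ 61737: 593 + ⌊(61737−593)/604⌋·604 = 593 + 101×604 = 61597
Count = 101 − 98 + 1 = 4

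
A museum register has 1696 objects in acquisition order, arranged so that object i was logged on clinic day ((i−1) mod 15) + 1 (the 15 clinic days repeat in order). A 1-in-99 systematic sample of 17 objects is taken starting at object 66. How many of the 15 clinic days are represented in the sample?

5

Consecutive selections differ by k = 99, so their clinic day numbers differ by 99 mod 15 = 9.
gcd(99, 15) = 3, so the sample visits 15/3 = 5 distinct residues mod 15.
Start 66 is clinic day 6; the clinic days hit are 3, 6, 9, 12, 15.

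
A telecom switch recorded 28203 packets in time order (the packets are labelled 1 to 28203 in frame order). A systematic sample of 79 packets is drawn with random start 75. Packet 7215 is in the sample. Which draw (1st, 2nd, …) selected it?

k = 28203/79 = 357
position = (7215 − 75)/357 + 1 = 7140/357 + 1 = 20 + 1 = 21

21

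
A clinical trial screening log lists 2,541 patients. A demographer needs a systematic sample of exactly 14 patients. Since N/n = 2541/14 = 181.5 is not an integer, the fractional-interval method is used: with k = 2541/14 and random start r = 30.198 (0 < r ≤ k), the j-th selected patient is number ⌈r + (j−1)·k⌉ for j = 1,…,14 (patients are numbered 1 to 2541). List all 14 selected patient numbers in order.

j=1: r + 0k = 30.198 → ⌈·⌉ = 31
j=2: r + 1k = 211.698 → ⌈·⌉ = 212
j=3: r + 2k = 393.198 → ⌈·⌉ = 394
j=4: r + 3k = 574.698 → ⌈·⌉ = 575
j=5: r + 4k = 756.198 → ⌈·⌉ = 757
j=6: r + 5k = 937.698 → ⌈·⌉ = 938
j=7: r + 6k = 1119.198 → ⌈·⌉ = 1120
j=8: r + 7k = 1300.698 → ⌈·⌉ = 1301
j=9: r + 8k = 1482.198 → ⌈·⌉ = 1483
j=10: r + 9k = 1663.698 → ⌈·⌉ = 1664
j=11: r + 10k = 1845.198 → ⌈·⌉ = 1846
j=12: r + 11k = 2026.698 → ⌈·⌉ = 2027
j=13: r + 12k = 2208.198 → ⌈·⌉ = 2209
j=14: r + 13k = 2389.698 → ⌈·⌉ = 2390

31, 212, 394, 575, 757, 938, 1120, 1301, 1483, 1664, 1846, 2027, 2209, 2390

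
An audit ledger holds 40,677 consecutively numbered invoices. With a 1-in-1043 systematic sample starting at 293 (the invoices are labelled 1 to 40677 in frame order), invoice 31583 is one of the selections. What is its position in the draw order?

k = 1043
position = (31583 − 293)/1043 + 1 = 31290/1043 + 1 = 30 + 1 = 31

31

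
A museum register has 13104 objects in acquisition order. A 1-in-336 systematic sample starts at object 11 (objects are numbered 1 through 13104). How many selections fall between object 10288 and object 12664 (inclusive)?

k = 336
First selection ≥ 10288: 11 + ⌈(10288−11)/336⌉·336 = 11 + 31×336 = 10427
Last selection ≤ 12664: 11 + ⌊(12664−11)/336⌋·336 = 11 + 37×336 = 12443
Count = 37 − 31 + 1 = 7

7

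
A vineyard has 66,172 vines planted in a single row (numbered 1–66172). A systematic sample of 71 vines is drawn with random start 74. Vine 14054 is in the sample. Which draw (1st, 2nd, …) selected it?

k = 66172/71 = 932
position = (14054 − 74)/932 + 1 = 13980/932 + 1 = 15 + 1 = 16

16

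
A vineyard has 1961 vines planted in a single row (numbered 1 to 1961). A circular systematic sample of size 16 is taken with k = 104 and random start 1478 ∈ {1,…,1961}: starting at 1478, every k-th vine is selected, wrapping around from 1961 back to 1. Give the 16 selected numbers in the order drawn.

1478, 1582, 1686, 1790, 1894, 37, 141, 245, 349, 453, 557, 661, 765, 869, 973, 1077

Selection 1: 1478
Selection 2: 1478 + 104 = 1582
Selection 3: 1582 + 104 = 1686
Selection 4: 1686 + 104 = 1790
Selection 5: 1790 + 104 = 1894
Selection 6: 1894 + 104 = 1998 → 1998 − 1961 = 37
Selection 7: 37 + 104 = 141
Selection 8: 141 + 104 = 245
Selection 9: 245 + 104 = 349
Selection 10: 349 + 104 = 453
Selection 11: 453 + 104 = 557
Selection 12: 557 + 104 = 661
Selection 13: 661 + 104 = 765
Selection 14: 765 + 104 = 869
Selection 15: 869 + 104 = 973
Selection 16: 973 + 104 = 1077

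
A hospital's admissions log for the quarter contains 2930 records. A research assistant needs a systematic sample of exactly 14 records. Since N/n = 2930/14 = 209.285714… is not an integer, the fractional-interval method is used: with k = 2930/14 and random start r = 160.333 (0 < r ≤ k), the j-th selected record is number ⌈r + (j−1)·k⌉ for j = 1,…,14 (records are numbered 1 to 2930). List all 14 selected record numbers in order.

j=1: r + 0k = 160.333 → ⌈·⌉ = 161
j=2: r + 1k = 369.618714… → ⌈·⌉ = 370
j=3: r + 2k = 578.904428… → ⌈·⌉ = 579
j=4: r + 3k = 788.190142… → ⌈·⌉ = 789
j=5: r + 4k = 997.475857… → ⌈·⌉ = 998
j=6: r + 5k = 1206.761571… → ⌈·⌉ = 1207
j=7: r + 6k = 1416.047285… → ⌈·⌉ = 1417
j=8: r + 7k = 1625.333 → ⌈·⌉ = 1626
j=9: r + 8k = 1834.618714… → ⌈·⌉ = 1835
j=10: r + 9k = 2043.904428… → ⌈·⌉ = 2044
j=11: r + 10k = 2253.190142… → ⌈·⌉ = 2254
j=12: r + 11k = 2462.475857… → ⌈·⌉ = 2463
j=13: r + 12k = 2671.761571… → ⌈·⌉ = 2672
j=14: r + 13k = 2881.047285… → ⌈·⌉ = 2882

161, 370, 579, 789, 998, 1207, 1417, 1626, 1835, 2044, 2254, 2463, 2672, 2882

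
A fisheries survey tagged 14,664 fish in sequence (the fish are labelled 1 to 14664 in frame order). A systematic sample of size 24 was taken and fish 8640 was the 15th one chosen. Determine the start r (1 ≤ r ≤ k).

86

k = 14664/24 = 611
r = 8640 − (15−1)×611 = 8640 − 8554 = 86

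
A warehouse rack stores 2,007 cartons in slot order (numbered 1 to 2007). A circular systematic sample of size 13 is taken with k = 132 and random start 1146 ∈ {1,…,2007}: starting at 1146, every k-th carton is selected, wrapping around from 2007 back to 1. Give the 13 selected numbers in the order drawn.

1146, 1278, 1410, 1542, 1674, 1806, 1938, 63, 195, 327, 459, 591, 723

Selection 1: 1146
Selection 2: 1146 + 132 = 1278
Selection 3: 1278 + 132 = 1410
Selection 4: 1410 + 132 = 1542
Selection 5: 1542 + 132 = 1674
Selection 6: 1674 + 132 = 1806
Selection 7: 1806 + 132 = 1938
Selection 8: 1938 + 132 = 2070 → 2070 − 2007 = 63
Selection 9: 63 + 132 = 195
Selection 10: 195 + 132 = 327
Selection 11: 327 + 132 = 459
Selection 12: 459 + 132 = 591
Selection 13: 591 + 132 = 723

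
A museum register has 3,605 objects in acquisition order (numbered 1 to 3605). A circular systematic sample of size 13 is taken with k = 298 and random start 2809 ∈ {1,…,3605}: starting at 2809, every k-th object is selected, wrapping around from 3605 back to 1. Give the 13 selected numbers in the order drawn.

2809, 3107, 3405, 98, 396, 694, 992, 1290, 1588, 1886, 2184, 2482, 2780

Selection 1: 2809
Selection 2: 2809 + 298 = 3107
Selection 3: 3107 + 298 = 3405
Selection 4: 3405 + 298 = 3703 → 3703 − 3605 = 98
Selection 5: 98 + 298 = 396
Selection 6: 396 + 298 = 694
Selection 7: 694 + 298 = 992
Selection 8: 992 + 298 = 1290
Selection 9: 1290 + 298 = 1588
Selection 10: 1588 + 298 = 1886
Selection 11: 1886 + 298 = 2184
Selection 12: 2184 + 298 = 2482
Selection 13: 2482 + 298 = 2780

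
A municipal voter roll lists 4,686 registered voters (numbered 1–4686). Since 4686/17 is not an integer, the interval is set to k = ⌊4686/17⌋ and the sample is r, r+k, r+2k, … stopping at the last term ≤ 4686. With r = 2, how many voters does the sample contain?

18

k = ⌊4686/17⌋ = 275
Achieved size = ⌊(4686 − 2)/275⌋ + 1 = ⌊4684/275⌋ + 1 = 17 + 1 = 18
(last selection: 2 + 17×275 = 4677 ≤ 4686; next would be 4952 > 4686)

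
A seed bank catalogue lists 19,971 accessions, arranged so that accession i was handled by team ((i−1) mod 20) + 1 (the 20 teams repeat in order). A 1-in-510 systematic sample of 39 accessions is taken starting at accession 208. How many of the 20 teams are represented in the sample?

Consecutive selections differ by k = 510, so their team numbers differ by 510 mod 20 = 10.
gcd(510, 20) = 10, so the sample visits 20/10 = 2 distinct residues mod 20.
Start 208 is team 8; the teams hit are 8, 18.

2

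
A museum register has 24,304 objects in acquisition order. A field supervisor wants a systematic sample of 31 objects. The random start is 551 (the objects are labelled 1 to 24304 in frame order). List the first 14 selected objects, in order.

551, 1335, 2119, 2903, 3687, 4471, 5255, 6039, 6823, 7607, 8391, 9175, 9959, 10743

k = N/n = 24304/31 = 784
object 1: 551
object 2: 551 + 784 = 1335
object 3: 1335 + 784 = 2119
object 4: 2119 + 784 = 2903
object 5: 2903 + 784 = 3687
object 6: 3687 + 784 = 4471
object 7: 4471 + 784 = 5255
object 8: 5255 + 784 = 6039
object 9: 6039 + 784 = 6823
object 10: 6823 + 784 = 7607
object 11: 7607 + 784 = 8391
object 12: 8391 + 784 = 9175
object 13: 9175 + 784 = 9959
object 14: 9959 + 784 = 10743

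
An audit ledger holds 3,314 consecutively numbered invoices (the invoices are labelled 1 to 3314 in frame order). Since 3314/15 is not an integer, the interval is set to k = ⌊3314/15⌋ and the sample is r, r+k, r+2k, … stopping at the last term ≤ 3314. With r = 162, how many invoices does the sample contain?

15

k = ⌊3314/15⌋ = 220
Achieved size = ⌊(3314 − 162)/220⌋ + 1 = ⌊3152/220⌋ + 1 = 14 + 1 = 15
(last selection: 162 + 14×220 = 3242 ≤ 3314; next would be 3462 > 3314)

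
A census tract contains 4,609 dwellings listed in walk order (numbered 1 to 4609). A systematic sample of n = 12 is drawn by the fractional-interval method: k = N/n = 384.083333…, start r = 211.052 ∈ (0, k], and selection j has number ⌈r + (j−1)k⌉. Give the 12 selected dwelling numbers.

212, 596, 980, 1364, 1748, 2132, 2516, 2900, 3284, 3668, 4052, 4436

j=1: r + 0k = 211.052 → ⌈·⌉ = 212
j=2: r + 1k = 595.135333… → ⌈·⌉ = 596
j=3: r + 2k = 979.218666… → ⌈·⌉ = 980
j=4: r + 3k = 1363.302 → ⌈·⌉ = 1364
j=5: r + 4k = 1747.385333… → ⌈·⌉ = 1748
j=6: r + 5k = 2131.468666… → ⌈·⌉ = 2132
j=7: r + 6k = 2515.552 → ⌈·⌉ = 2516
j=8: r + 7k = 2899.635333… → ⌈·⌉ = 2900
j=9: r + 8k = 3283.718666… → ⌈·⌉ = 3284
j=10: r + 9k = 3667.802 → ⌈·⌉ = 3668
j=11: r + 10k = 4051.885333… → ⌈·⌉ = 4052
j=12: r + 11k = 4435.968666… → ⌈·⌉ = 4436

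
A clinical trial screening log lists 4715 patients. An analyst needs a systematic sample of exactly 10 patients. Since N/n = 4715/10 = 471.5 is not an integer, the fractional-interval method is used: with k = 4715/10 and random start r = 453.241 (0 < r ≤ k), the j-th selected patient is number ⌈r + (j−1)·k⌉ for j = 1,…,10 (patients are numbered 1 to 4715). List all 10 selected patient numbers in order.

j=1: r + 0k = 453.241 → ⌈·⌉ = 454
j=2: r + 1k = 924.741 → ⌈·⌉ = 925
j=3: r + 2k = 1396.241 → ⌈·⌉ = 1397
j=4: r + 3k = 1867.741 → ⌈·⌉ = 1868
j=5: r + 4k = 2339.241 → ⌈·⌉ = 2340
j=6: r + 5k = 2810.741 → ⌈·⌉ = 2811
j=7: r + 6k = 3282.241 → ⌈·⌉ = 3283
j=8: r + 7k = 3753.741 → ⌈·⌉ = 3754
j=9: r + 8k = 4225.241 → ⌈·⌉ = 4226
j=10: r + 9k = 4696.741 → ⌈·⌉ = 4697

454, 925, 1397, 1868, 2340, 2811, 3283, 3754, 4226, 4697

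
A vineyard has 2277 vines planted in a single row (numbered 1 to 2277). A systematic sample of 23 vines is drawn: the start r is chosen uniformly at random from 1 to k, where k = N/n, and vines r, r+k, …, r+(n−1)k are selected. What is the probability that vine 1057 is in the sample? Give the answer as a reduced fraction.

1/99

k = 2277/23 = 99.
Vine 1057 is selected iff r ≡ 1057 (mod 99); exactly one such r in {1,…,99}.
Inclusion probability = 1/99.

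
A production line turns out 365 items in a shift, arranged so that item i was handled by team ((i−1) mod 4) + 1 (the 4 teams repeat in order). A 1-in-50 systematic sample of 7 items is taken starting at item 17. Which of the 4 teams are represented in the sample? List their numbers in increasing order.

1, 3

Consecutive selections differ by k = 50, so their team numbers differ by 50 mod 4 = 2.
gcd(50, 4) = 2, so the sample visits 4/2 = 2 distinct residues mod 4.
Start 17 is team 1; the teams hit are 1, 3.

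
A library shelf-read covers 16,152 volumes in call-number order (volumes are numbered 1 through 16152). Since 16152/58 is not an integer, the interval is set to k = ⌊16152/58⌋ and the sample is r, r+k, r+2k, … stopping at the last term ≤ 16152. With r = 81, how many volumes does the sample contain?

k = ⌊16152/58⌋ = 278
Achieved size = ⌊(16152 − 81)/278⌋ + 1 = ⌊16071/278⌋ + 1 = 57 + 1 = 58
(last selection: 81 + 57×278 = 15927 ≤ 16152; next would be 16205 > 16152)

58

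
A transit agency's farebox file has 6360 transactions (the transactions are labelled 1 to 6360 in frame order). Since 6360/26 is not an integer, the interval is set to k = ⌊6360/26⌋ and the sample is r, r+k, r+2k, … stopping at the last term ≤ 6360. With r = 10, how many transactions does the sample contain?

27

k = ⌊6360/26⌋ = 244
Achieved size = ⌊(6360 − 10)/244⌋ + 1 = ⌊6350/244⌋ + 1 = 26 + 1 = 27
(last selection: 10 + 26×244 = 6354 ≤ 6360; next would be 6598 > 6360)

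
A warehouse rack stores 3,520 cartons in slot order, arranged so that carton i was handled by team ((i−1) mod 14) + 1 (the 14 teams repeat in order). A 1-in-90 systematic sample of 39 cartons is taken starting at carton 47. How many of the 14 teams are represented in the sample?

Consecutive selections differ by k = 90, so their team numbers differ by 90 mod 14 = 6.
gcd(90, 14) = 2, so the sample visits 14/2 = 7 distinct residues mod 14.
Start 47 is team 5; the teams hit are 1, 3, 5, 7, 9, 11, 13.

7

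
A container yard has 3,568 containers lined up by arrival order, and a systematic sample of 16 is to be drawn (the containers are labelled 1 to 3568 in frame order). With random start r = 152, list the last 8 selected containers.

k = N/n = 3568/16 = 223
9th selection = 152 + 8×223 = 1936
10th: 1936 + 223 = 2159
11th: 2159 + 223 = 2382
12th: 2382 + 223 = 2605
13th: 2605 + 223 = 2828
14th: 2828 + 223 = 3051
15th: 3051 + 223 = 3274
16th: 3274 + 223 = 3497

1936, 2159, 2382, 2605, 2828, 3051, 3274, 3497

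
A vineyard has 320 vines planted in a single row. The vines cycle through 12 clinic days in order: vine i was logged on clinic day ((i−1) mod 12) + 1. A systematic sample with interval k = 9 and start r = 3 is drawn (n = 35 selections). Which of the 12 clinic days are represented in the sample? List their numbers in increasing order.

Consecutive selections differ by k = 9, so their clinic day numbers differ by 9 mod 12 = 9.
gcd(9, 12) = 3, so the sample visits 12/3 = 4 distinct residues mod 12.
Start 3 is clinic day 3; the clinic days hit are 3, 6, 9, 12.

3, 6, 9, 12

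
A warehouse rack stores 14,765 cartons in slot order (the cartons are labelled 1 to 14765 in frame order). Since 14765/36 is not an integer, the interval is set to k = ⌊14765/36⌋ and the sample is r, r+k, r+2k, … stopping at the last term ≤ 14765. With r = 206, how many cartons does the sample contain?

k = ⌊14765/36⌋ = 410
Achieved size = ⌊(14765 − 206)/410⌋ + 1 = ⌊14559/410⌋ + 1 = 35 + 1 = 36
(last selection: 206 + 35×410 = 14556 ≤ 14765; next would be 14966 > 14765)

36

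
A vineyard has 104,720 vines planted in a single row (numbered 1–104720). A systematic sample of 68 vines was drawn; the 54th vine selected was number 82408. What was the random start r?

788

k = 104720/68 = 1540
r = 82408 − (54−1)×1540 = 82408 − 81620 = 788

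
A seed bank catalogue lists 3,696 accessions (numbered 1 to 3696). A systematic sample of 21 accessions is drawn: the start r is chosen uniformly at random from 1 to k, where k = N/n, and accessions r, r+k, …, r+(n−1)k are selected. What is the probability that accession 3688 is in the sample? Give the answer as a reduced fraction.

1/176

k = 3696/21 = 176.
Accession 3688 is selected iff r ≡ 3688 (mod 176); exactly one such r in {1,…,176}.
Inclusion probability = 1/176.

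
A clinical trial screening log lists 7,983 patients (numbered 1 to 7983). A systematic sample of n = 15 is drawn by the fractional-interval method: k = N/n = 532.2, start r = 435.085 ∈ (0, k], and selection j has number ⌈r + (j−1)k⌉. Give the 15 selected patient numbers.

436, 968, 1500, 2032, 2564, 3097, 3629, 4161, 4693, 5225, 5758, 6290, 6822, 7354, 7886

j=1: r + 0k = 435.085 → ⌈·⌉ = 436
j=2: r + 1k = 967.285 → ⌈·⌉ = 968
j=3: r + 2k = 1499.485 → ⌈·⌉ = 1500
j=4: r + 3k = 2031.685 → ⌈·⌉ = 2032
j=5: r + 4k = 2563.885 → ⌈·⌉ = 2564
j=6: r + 5k = 3096.085 → ⌈·⌉ = 3097
j=7: r + 6k = 3628.285 → ⌈·⌉ = 3629
j=8: r + 7k = 4160.485 → ⌈·⌉ = 4161
j=9: r + 8k = 4692.685 → ⌈·⌉ = 4693
j=10: r + 9k = 5224.885 → ⌈·⌉ = 5225
j=11: r + 10k = 5757.085 → ⌈·⌉ = 5758
j=12: r + 11k = 6289.285 → ⌈·⌉ = 6290
j=13: r + 12k = 6821.485 → ⌈·⌉ = 6822
j=14: r + 13k = 7353.685 → ⌈·⌉ = 7354
j=15: r + 14k = 7885.885 → ⌈·⌉ = 7886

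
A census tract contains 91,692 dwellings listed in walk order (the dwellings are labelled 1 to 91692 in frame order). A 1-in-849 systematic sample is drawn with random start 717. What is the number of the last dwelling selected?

91560

k = 849
108th selection = r + (108−1)·k = 717 + 107×849 = 717 + 90843 = 91560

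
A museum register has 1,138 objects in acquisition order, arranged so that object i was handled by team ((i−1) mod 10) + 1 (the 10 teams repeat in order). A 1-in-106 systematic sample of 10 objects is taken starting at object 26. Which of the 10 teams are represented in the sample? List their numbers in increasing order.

Consecutive selections differ by k = 106, so their team numbers differ by 106 mod 10 = 6.
gcd(106, 10) = 2, so the sample visits 10/2 = 5 distinct residues mod 10.
Start 26 is team 6; the teams hit are 2, 4, 6, 8, 10.

2, 4, 6, 8, 10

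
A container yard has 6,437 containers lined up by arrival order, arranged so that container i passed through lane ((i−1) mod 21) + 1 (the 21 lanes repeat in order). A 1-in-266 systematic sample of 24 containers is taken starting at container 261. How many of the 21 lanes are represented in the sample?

3

Consecutive selections differ by k = 266, so their lane numbers differ by 266 mod 21 = 14.
gcd(266, 21) = 7, so the sample visits 21/7 = 3 distinct residues mod 21.
Start 261 is lane 9; the lanes hit are 2, 9, 16.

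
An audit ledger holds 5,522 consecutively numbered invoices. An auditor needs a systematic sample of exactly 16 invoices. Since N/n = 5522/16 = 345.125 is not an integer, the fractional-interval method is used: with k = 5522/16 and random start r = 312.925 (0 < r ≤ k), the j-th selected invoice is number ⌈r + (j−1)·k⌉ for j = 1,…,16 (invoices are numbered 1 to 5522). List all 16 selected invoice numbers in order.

313, 659, 1004, 1349, 1694, 2039, 2384, 2729, 3074, 3420, 3765, 4110, 4455, 4800, 5145, 5490

j=1: r + 0k = 312.925 → ⌈·⌉ = 313
j=2: r + 1k = 658.05 → ⌈·⌉ = 659
j=3: r + 2k = 1003.175 → ⌈·⌉ = 1004
j=4: r + 3k = 1348.3 → ⌈·⌉ = 1349
j=5: r + 4k = 1693.425 → ⌈·⌉ = 1694
j=6: r + 5k = 2038.55 → ⌈·⌉ = 2039
j=7: r + 6k = 2383.675 → ⌈·⌉ = 2384
j=8: r + 7k = 2728.8 → ⌈·⌉ = 2729
j=9: r + 8k = 3073.925 → ⌈·⌉ = 3074
j=10: r + 9k = 3419.05 → ⌈·⌉ = 3420
j=11: r + 10k = 3764.175 → ⌈·⌉ = 3765
j=12: r + 11k = 4109.3 → ⌈·⌉ = 4110
j=13: r + 12k = 4454.425 → ⌈·⌉ = 4455
j=14: r + 13k = 4799.55 → ⌈·⌉ = 4800
j=15: r + 14k = 5144.675 → ⌈·⌉ = 5145
j=16: r + 15k = 5489.8 → ⌈·⌉ = 5490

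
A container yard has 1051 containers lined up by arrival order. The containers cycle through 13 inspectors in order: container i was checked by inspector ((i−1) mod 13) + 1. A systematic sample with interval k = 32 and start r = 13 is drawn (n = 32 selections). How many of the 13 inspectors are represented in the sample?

Consecutive selections differ by k = 32, so their inspector numbers differ by 32 mod 13 = 6.
gcd(32, 13) = 1, so the sample visits 13/1 = 13 distinct residues mod 13.
Start 13 is inspector 13; the inspectors hit are 1, 2, 3, 4, 5, 6, 7, 8, 9, 10, 11, 12, 13.

13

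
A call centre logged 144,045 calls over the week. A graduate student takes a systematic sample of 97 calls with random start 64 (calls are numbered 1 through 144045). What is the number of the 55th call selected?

80254

k = 144045/97 = 1485
55th selection = r + (55−1)·k = 64 + 54×1485 = 64 + 80190 = 80254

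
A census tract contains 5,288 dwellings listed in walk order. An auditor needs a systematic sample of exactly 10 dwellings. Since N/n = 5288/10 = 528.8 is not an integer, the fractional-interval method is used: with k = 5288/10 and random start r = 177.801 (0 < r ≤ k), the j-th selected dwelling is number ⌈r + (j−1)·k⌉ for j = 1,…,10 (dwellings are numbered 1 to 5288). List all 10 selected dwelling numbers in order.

178, 707, 1236, 1765, 2294, 2822, 3351, 3880, 4409, 4938

j=1: r + 0k = 177.801 → ⌈·⌉ = 178
j=2: r + 1k = 706.601 → ⌈·⌉ = 707
j=3: r + 2k = 1235.401 → ⌈·⌉ = 1236
j=4: r + 3k = 1764.201 → ⌈·⌉ = 1765
j=5: r + 4k = 2293.001 → ⌈·⌉ = 2294
j=6: r + 5k = 2821.801 → ⌈·⌉ = 2822
j=7: r + 6k = 3350.601 → ⌈·⌉ = 3351
j=8: r + 7k = 3879.401 → ⌈·⌉ = 3880
j=9: r + 8k = 4408.201 → ⌈·⌉ = 4409
j=10: r + 9k = 4937.001 → ⌈·⌉ = 4938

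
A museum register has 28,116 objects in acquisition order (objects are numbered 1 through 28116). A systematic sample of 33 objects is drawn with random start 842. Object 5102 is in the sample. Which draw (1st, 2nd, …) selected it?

k = 28116/33 = 852
position = (5102 − 842)/852 + 1 = 4260/852 + 1 = 5 + 1 = 6

6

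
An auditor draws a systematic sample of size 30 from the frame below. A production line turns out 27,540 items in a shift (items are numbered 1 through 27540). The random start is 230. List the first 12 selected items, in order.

k = N/n = 27540/30 = 918
item 1: 230
item 2: 230 + 918 = 1148
item 3: 1148 + 918 = 2066
item 4: 2066 + 918 = 2984
item 5: 2984 + 918 = 3902
item 6: 3902 + 918 = 4820
item 7: 4820 + 918 = 5738
item 8: 5738 + 918 = 6656
item 9: 6656 + 918 = 7574
item 10: 7574 + 918 = 8492
item 11: 8492 + 918 = 9410
item 12: 9410 + 918 = 10328

230, 1148, 2066, 2984, 3902, 4820, 5738, 6656, 7574, 8492, 9410, 10328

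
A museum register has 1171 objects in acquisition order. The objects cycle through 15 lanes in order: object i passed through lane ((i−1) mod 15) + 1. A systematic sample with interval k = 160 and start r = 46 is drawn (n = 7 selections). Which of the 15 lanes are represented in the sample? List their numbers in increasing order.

Consecutive selections differ by k = 160, so their lane numbers differ by 160 mod 15 = 10.
gcd(160, 15) = 5, so the sample visits 15/5 = 3 distinct residues mod 15.
Start 46 is lane 1; the lanes hit are 1, 6, 11.

1, 6, 11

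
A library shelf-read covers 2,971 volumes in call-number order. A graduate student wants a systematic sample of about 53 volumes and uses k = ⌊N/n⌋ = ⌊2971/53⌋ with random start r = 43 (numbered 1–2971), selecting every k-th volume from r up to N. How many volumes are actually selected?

k = ⌊2971/53⌋ = 56
Achieved size = ⌊(2971 − 43)/56⌋ + 1 = ⌊2928/56⌋ + 1 = 52 + 1 = 53
(last selection: 43 + 52×56 = 2955 ≤ 2971; next would be 3011 > 2971)

53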